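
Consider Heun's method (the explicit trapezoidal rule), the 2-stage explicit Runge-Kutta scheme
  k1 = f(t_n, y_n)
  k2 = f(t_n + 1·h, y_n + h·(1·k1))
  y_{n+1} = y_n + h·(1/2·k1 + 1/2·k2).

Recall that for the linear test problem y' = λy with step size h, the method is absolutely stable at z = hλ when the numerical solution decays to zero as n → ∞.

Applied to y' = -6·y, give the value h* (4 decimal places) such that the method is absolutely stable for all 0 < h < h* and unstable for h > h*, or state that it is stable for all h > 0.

(-2.0000,0); λ=-6 ⇒ h* = 0.3333.

Set f=λy, z=hλ:
  order 2, 2-stage ⇒ R(z)=1+z+z^2/2
  (e.g. R(-0.68)=0.55120, |R|=0.55120)

Find x<0 with |R(x)|<1.
x=-0.68: |R|=0.5512
|R(-2.24)|=1.2688 |R(-1.66)|=0.7178 |R(-1.47)|=0.6104
Bisect:
  x_lo=-2.3033 |R|=1.3493  x_hi=-0.1749 |R|=0.8404
  mid=-1.23910 |R|=0.52858 →hi
  mid=-1.77120 |R|=0.79737 →hi
  mid=-2.03725 |R|=1.03794 →lo
  mid=-1.90422 |R|=0.90881 →hi
  mid=-1.97074 |R|=0.97117 →hi
  mid=-2.00399 |R|=1.00400 →lo
  mid=-1.98737 |R|=0.98744 →hi
  mid=-1.99568 |R|=0.99569 →hi
  mid=-1.99984 |R|=0.99984 →hi
  mid=-2.00191 |R|=1.00192 →lo
  ...
  [-2.00010,-1.99997] ⇒ x*=-2.0000
Interval (-2.0000, 0).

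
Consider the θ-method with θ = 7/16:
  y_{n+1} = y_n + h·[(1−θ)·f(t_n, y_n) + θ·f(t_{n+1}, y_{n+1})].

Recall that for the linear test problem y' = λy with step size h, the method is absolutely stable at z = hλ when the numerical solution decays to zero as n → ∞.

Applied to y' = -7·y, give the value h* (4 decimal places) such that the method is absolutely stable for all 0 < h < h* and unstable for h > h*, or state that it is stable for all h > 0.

Test eqn y'=λy, z=hλ:
  y_{n+1} = y_n + z·[9/16·y_n + 7/16·y_{n+1}] ⇒ (1 − 7/16z)y_{n+1} = (1 + 9/16z)y_n
  Hence R(z) = (1 + 9/16z)/(1 − 7/16z).

Need |R(x)|<1, x<0.
x=-0.75: |R|=0.4353
R=−1: 1+9/16x = −1+7/16x ⇒ -1/8x=2 ⇒ x=2/(-1/8)=-16.0000
Confirm numerically:
  x=-15.439: |R|=0.99096 <1
  x=-14.006: |R|=0.96503 <1
  x=-11.484: |R|=0.90630 <1
  x=-16.599: |R|=1.00906 >1
  x=-16.559: |R|=1.00848 >1
So |R|<1 on (-16.0000, 0).

(-16.0000,0); λ=-7 ⇒ h* = (16)/7 = 2.2857.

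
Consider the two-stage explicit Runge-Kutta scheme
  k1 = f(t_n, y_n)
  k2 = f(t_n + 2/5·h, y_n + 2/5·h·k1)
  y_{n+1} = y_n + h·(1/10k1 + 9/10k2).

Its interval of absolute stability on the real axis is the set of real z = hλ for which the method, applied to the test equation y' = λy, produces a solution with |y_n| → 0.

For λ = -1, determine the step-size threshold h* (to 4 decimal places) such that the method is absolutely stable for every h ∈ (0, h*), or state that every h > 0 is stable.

(-2.7778,0); λ=-1 ⇒ h* = (25/9)/1 = 2.7778.

On y'=λy, z=hλ:
  k1=λy_n ⇒ h·k1=z·y_n;  k2=λ(1+2/5z)y_n ⇒ h·k2=z(1+2/5z)y_n
  y_{n+1}/y_n = 1 + 1/10z + 9/10z(1+2/5z) = 1 + z + 9/25z²
  Hence R(z) = 1 + z + 9/25z².

Need |R(x)|<1, x<0.
x=-1.58: |R|=0.3187
R=1: x+9/25x²=0 ⇒ x=−25/9=-2.7778; min R=1−1/(4·9/25)=0.3056>−1
Confirm numerically:
  x=-2.462: |R|=0.72012 <1
  x=-2.360: |R|=0.64506 <1
  x=-1.739: |R|=0.34968 <1
  x=-3.116: |R|=1.37940 >1
  x=-2.906: |R|=1.13414 >1
Stable set (-2.7778, 0).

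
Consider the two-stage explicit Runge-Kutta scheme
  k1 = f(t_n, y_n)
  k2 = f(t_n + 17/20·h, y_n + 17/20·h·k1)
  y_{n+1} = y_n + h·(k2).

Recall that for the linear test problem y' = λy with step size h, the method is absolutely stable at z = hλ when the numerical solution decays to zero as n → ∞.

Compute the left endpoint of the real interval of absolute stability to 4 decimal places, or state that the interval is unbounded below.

Set f=λy, z=hλ:
  k1=λy_n ⇒ h·k1=z·y_n;  k2=λ(1+17/20z)y_n ⇒ h·k2=z(1+17/20z)y_n
  y_{n+1}/y_n = 1 + z(1+17/20z) = 1 + z + 17/20z²
  ⇒ R(z) = 1 + z + 17/20z².

Solve |R(x)|<1 on ℝ⁻.
x=-1.73: |R|=1.8140
R=1: x+17/20x²=0 ⇒ x=−20/17=-1.1765; min R=1−1/(4·17/20)=0.7059>−1
Confirm numerically:
  x=-1.120: |R|=0.94624 <1
  x=-0.950: |R|=0.81712 <1
  x=-0.865: |R|=0.77099 <1
  x=-1.710: |R|=1.77548 >1
  x=-1.561: |R|=1.51021 >1
  x=-1.495: |R|=1.40477 >1
Stable set (-1.1765, 0).

z* = -1.1765.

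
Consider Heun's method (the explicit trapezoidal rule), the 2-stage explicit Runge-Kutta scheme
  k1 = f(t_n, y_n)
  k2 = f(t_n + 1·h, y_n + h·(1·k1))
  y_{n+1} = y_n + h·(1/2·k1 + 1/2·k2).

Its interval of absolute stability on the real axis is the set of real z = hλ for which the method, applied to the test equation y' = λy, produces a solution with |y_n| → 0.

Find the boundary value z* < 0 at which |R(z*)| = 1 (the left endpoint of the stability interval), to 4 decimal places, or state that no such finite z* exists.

left endpoint -2.0000.

Set f=λy, z=hλ:
  order 2, 2-stage ⇒ R(z)=1+z+z^2/2
  (e.g. R(-1.58)=0.66820, |R|=0.66820)

Need |R(x)|<1, x<0.
x=-1.58: |R|=0.6682
|R(-1.67)|=0.7244 |R(-1.07)|=0.5025 |R(-0.84)|=0.5128
Bisect:
  x_lo=-2.4753 |R|=1.5883  x_hi=-0.0739 |R|=0.9288
  mid=-1.27460 |R|=0.53770 →hi
  mid=-1.87495 |R|=0.88277 →hi
  mid=-2.17513 |R|=1.19046 →lo
  mid=-2.02504 |R|=1.02535 →lo
  mid=-1.95000 |R|=0.95125 →hi
  mid=-1.98752 |R|=0.98760 →hi
  mid=-2.00628 |R|=1.00630 →lo
  ...
  [-2.00012,-1.99998] ⇒ x*=-2.0000
Interval (-2.0000, 0).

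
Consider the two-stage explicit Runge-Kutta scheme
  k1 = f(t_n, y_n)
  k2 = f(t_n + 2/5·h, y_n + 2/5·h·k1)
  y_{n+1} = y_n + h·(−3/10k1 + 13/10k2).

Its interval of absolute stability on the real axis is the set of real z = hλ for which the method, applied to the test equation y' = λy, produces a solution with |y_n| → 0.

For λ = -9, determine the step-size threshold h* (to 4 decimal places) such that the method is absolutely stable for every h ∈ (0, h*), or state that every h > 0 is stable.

(-1.9231,0); λ=-9 ⇒ h* = (25/13)/9 = 0.2137.

On y'=λy, z=hλ:
  k1=λy_n ⇒ h·k1=z·y_n;  k2=λ(1+2/5z)y_n ⇒ h·k2=z(1+2/5z)y_n
  y_{n+1}/y_n = 1 − 3/10z + 13/10z(1+2/5z) = 1 + z + 13/25z²
  ⇒ R(z) = 1 + z + 13/25z².

Need |R(x)|<1, x<0.
x=-1.02: |R|=0.5210
R=1: x+13/25x²=0 ⇒ x=−25/13=-1.9231; min R=1−1/(4·13/25)=0.5192>−1
Confirm numerically:
  x=-1.747: |R|=0.84004 <1
  x=-1.723: |R|=0.82074 <1
  x=-0.919: |R|=0.52017 <1
  x=-2.339: |R|=1.50588 >1
  x=-2.104: |R|=1.19794 >1
  x=-1.954: |R|=1.03142 >1
So |R|<1 on (-1.9231, 0).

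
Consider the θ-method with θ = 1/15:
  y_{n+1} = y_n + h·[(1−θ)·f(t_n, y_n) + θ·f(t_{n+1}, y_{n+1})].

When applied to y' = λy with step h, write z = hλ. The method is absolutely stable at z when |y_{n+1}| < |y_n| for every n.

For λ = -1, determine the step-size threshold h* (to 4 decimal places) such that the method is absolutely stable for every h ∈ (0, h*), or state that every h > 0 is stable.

(-2.3077,0); λ=-1 ⇒ h* = (30/13)/1 = 2.3077.

On y'=λy, z=hλ:
  y_{n+1} = y_n + z·[14/15·y_n + 1/15·y_{n+1}] ⇒ (1 − 1/15z)y_{n+1} = (1 + 14/15z)y_n
  so R(z) = (1 + 14/15z)/(1 − 1/15z).

Boundary: |R(x)|=1, x<0.
x=-1.5: |R|=0.3636
R=−1: 1+14/15x = −1+1/15x ⇒ -13/15x=2 ⇒ x=2/(-13/15)=-2.3077
Confirm numerically:
  x=-1.991: |R|=0.75770 <1
  x=-1.816: |R|=0.61989 <1
  x=-1.751: |R|=0.56797 <1
  x=-2.406: |R|=1.07342 >1
  x=-2.398: |R|=1.06748 >1
So |R|<1 on (-2.3077, 0).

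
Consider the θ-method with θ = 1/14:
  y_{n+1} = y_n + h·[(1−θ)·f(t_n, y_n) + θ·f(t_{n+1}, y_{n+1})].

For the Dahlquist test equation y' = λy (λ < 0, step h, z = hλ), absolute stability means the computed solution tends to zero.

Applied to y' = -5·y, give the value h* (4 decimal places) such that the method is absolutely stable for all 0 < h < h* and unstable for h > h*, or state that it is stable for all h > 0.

On y'=λy, z=hλ:
  y_{n+1} = y_n + z·[13/14·y_n + 1/14·y_{n+1}] ⇒ (1 − 1/14z)y_{n+1} = (1 + 13/14z)y_n
  ⇒ R(z) = (1 + 13/14z)/(1 − 1/14z).

Boundary: |R(x)|=1, x<0.
x=-1.44: |R|=0.3057
R=−1: 1+13/14x = −1+1/14x ⇒ -6/7x=2 ⇒ x=2/(-6/7)=-2.3333
Confirm numerically:
  x=-2.055: |R|=0.79197 <1
  x=-1.571: |R|=0.41250 <1
  x=-0.952: |R|=0.10861 <1
  x=-2.782: |R|=1.32082 >1
  x=-2.569: |R|=1.17068 >1
Interval (-2.3333, 0).

(-2.3333,0); λ=-5 ⇒ h* = (7/3)/5 = 0.4667.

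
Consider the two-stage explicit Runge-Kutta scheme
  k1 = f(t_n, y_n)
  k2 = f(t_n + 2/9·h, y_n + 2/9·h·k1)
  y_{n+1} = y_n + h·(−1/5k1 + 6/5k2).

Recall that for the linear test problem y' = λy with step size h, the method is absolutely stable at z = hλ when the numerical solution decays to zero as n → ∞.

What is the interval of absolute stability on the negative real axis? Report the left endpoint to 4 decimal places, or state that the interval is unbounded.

(-3.7500, 0).

Set f=λy, z=hλ:
  k1=λy_n ⇒ h·k1=z·y_n;  k2=λ(1+2/9z)y_n ⇒ h·k2=z(1+2/9z)y_n
  y_{n+1}/y_n = 1 − 1/5z + 6/5z(1+2/9z) = 1 + z + 4/15z²
  R(z) = 1 + z + 4/15z².

Find x<0 with |R(x)|<1.
x=-0.38: |R|=0.6585
R=1: x+4/15x²=0 ⇒ x=−15/4=-3.7500; min R=1−1/(4·4/15)=0.0625>−1
Confirm numerically:
  x=-3.694: |R|=0.94484 <1
  x=-3.343: |R|=0.63717 <1
  x=-2.575: |R|=0.19317 <1
  x=-2.056: |R|=0.07124 <1
  x=-4.197: |R|=1.50028 >1
  x=-3.970: |R|=1.23291 >1
  x=-3.839: |R|=1.09111 >1
Interval (-3.7500, 0).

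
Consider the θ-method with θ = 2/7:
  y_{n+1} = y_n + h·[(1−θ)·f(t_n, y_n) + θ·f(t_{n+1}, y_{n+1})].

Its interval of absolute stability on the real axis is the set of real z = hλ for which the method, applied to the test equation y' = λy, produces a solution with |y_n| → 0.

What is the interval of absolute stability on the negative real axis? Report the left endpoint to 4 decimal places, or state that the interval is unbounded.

z∈(-4.6667,0).

On y'=λy, z=hλ:
  y_{n+1} = y_n + z·[5/7·y_n + 2/7·y_{n+1}] ⇒ (1 − 2/7z)y_{n+1} = (1 + 5/7z)y_n
  ⇒ R(z) = (1 + 5/7z)/(1 − 2/7z).

Need |R(x)|<1, x<0.
x=-0.52: |R|=0.5473
R=−1: 1+5/7x = −1+2/7x ⇒ -3/7x=2 ⇒ x=2/(-3/7)=-4.6667
Confirm numerically:
  x=-4.164: |R|=0.90162 <1
  x=-2.906: |R|=0.58773 <1
  x=-2.011: |R|=0.27717 <1
  x=-4.954: |R|=1.05098 >1
  x=-4.758: |R|=1.01659 >1
Stable set (-4.6667, 0).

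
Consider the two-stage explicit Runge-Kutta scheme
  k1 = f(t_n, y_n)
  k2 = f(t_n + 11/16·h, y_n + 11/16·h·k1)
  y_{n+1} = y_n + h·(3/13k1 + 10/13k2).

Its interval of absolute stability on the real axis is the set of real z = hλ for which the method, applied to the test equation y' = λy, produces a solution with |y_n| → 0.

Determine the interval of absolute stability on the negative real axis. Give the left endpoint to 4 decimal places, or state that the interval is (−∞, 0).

z∈(-1.8909,0).

On y'=λy, z=hλ:
  k1=λy_n ⇒ h·k1=z·y_n;  k2=λ(1+11/16z)y_n ⇒ h·k2=z(1+11/16z)y_n
  y_{n+1}/y_n = 1 + 3/13z + 10/13z(1+11/16z) = 1 + z + 55/104z²
  Hence R(z) = 1 + z + 55/104z².

Need |R(x)|<1, x<0.
x=-0.38: |R|=0.6964
R=1: x+55/104x²=0 ⇒ x=−104/55=-1.8909; min R=1−1/(4·55/104)=0.5273>−1
Confirm numerically:
  x=-1.665: |R|=0.80108 <1
  x=-1.536: |R|=0.71170 <1
  x=-1.306: |R|=0.59602 <1
  x=-0.937: |R|=0.52731 <1
  x=-2.471: |R|=1.75805 >1
  x=-1.951: |R|=1.06200 >1
So |R|<1 on (-1.8909, 0).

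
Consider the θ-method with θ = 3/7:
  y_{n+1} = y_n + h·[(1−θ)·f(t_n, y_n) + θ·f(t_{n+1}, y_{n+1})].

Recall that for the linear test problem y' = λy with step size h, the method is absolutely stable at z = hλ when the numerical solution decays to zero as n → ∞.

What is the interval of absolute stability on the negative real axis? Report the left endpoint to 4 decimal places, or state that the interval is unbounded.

Test eqn y'=λy, z=hλ:
  y_{n+1} = y_n + z·[4/7·y_n + 3/7·y_{n+1}] ⇒ (1 − 3/7z)y_{n+1} = (1 + 4/7z)y_n
  so R(z) = (1 + 4/7z)/(1 − 3/7z).

Need |R(x)|<1, x<0.
x=-1.23: |R|=0.1946
R=−1: 1+4/7x = −1+3/7x ⇒ -1/7x=2 ⇒ x=2/(-1/7)=-14.0000
Confirm numerically:
  x=-12.785: |R|=0.97321 <1
  x=-10.889: |R|=0.92157 <1
  x=-8.530: |R|=0.83216 <1
  x=-14.118: |R|=1.00239 >1
  x=-14.095: |R|=1.00193 >1
Interval (-14.0000, 0).

z∈(-14.0000,0).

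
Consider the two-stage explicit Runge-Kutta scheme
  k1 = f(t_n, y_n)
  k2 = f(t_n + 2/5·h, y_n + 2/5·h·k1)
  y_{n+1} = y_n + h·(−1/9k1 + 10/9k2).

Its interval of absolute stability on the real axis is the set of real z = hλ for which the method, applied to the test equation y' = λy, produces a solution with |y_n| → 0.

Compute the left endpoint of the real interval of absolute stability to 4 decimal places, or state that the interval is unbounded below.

left endpoint -2.2500.

Test eqn y'=λy, z=hλ:
  k1=λy_n ⇒ h·k1=z·y_n;  k2=λ(1+2/5z)y_n ⇒ h·k2=z(1+2/5z)y_n
  y_{n+1}/y_n = 1 − 1/9z + 10/9z(1+2/5z) = 1 + z + 4/9z²
  ⇒ R(z) = 1 + z + 4/9z².

Boundary: |R(x)|=1, x<0.
x=-0.57: |R|=0.5744
R=1: x+4/9x²=0 ⇒ x=−9/4=-2.2500; min R=1−1/(4·4/9)=0.4375>−1
Confirm numerically:
  x=-1.873: |R|=0.68617 <1
  x=-1.800: |R|=0.64000 <1
  x=-1.006: |R|=0.44379 <1
  x=-0.921: |R|=0.45600 <1
  x=-2.763: |R|=1.62996 >1
  x=-2.633: |R|=1.44820 >1
  x=-2.476: |R|=1.24870 >1
So |R|<1 on (-2.2500, 0).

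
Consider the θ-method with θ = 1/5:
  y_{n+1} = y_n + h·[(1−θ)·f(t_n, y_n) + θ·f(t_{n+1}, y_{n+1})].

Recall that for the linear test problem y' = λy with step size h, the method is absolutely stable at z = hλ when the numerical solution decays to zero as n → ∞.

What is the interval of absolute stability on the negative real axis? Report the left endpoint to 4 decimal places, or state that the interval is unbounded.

(-3.3333, 0).

With y'=λy (z=hλ):
  y_{n+1} = y_n + z·[4/5·y_n + 1/5·y_{n+1}] ⇒ (1 − 1/5z)y_{n+1} = (1 + 4/5z)y_n
  ⇒ R(z) = (1 + 4/5z)/(1 − 1/5z).

Find x<0 with |R(x)|<1.
x=-1.66: |R|=0.2462
R=−1: 1+4/5x = −1+1/5x ⇒ -3/5x=2 ⇒ x=2/(-3/5)=-3.3333
Confirm numerically:
  x=-3.294: |R|=0.98577 <1
  x=-3.143: |R|=0.92988 <1
  x=-1.472: |R|=0.13721 <1
  x=-3.834: |R|=1.17002 >1
  x=-3.653: |R|=1.11083 >1
  x=-3.418: |R|=1.03017 >1
So |R|<1 on (-3.3333, 0).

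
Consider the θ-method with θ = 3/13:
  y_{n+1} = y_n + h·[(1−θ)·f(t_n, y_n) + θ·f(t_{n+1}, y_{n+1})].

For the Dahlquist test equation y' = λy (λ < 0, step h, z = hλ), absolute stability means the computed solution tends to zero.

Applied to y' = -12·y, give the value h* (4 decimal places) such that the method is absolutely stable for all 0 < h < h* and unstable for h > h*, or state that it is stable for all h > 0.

Test eqn y'=λy, z=hλ:
  y_{n+1} = y_n + z·[10/13·y_n + 3/13·y_{n+1}] ⇒ (1 − 3/13z)y_{n+1} = (1 + 10/13z)y_n
  R(z) = (1 + 10/13z)/(1 − 3/13z).

Boundary: |R(x)|=1, x<0.
x=-1.19: |R|=0.0664
R=−1: 1+10/13x = −1+3/13x ⇒ -7/13x=2 ⇒ x=2/(-7/13)=-3.7143
Confirm numerically:
  x=-3.502: |R|=0.93678 <1
  x=-2.620: |R|=0.63279 <1
  x=-2.579: |R|=0.61677 <1
  x=-2.437: |R|=0.55980 <1
  x=-3.832: |R|=1.03364 >1
  x=-3.790: |R|=1.02175 >1
Interval (-3.7143, 0).

(-3.7143,0); λ=-12 ⇒ h* = (26/7)/12 = 0.3095.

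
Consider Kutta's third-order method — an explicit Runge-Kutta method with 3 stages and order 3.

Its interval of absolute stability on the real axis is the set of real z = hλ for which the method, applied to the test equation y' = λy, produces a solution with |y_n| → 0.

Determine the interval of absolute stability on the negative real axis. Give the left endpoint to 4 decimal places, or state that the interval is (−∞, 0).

(-2.5127, 0).

Set f=λy, z=hλ:
  order 3, 3-stage ⇒ R(z)=1+z+z^2/2+z^3/6
  (e.g. R(-1.25)=0.20573, |R|=0.20573)

Boundary: |R(x)|=1, x<0.
x=-1.25: |R|=0.2057
|R(-2.38)|=0.7947 |R(-2.28)|=0.6562 |R(-0.84)|=0.4140
Bisect:
  x_lo=-3.1758 |R|=2.4714  x_hi=-0.3957 |R|=0.6723
  mid=-1.78576 |R|=0.14041 →hi
  mid=-2.48079 |R|=0.94822 →hi
  mid=-2.82830 |R|=1.59939 →lo
  mid=-2.65454 |R|=1.24883 →lo
  mid=-2.56767 |R|=1.09261 →lo
  mid=-2.52423 |R|=1.01898 →lo
  mid=-2.50251 |R|=0.98325 →hi
  mid=-2.51337 |R|=1.00102 →lo
  mid=-2.50794 |R|=0.99211 →hi
  mid=-2.51065 |R|=0.99656 →hi
  ...
  [-2.51286,-2.51269] ⇒ x*=-2.5127
So |R|<1 on (-2.5127, 0).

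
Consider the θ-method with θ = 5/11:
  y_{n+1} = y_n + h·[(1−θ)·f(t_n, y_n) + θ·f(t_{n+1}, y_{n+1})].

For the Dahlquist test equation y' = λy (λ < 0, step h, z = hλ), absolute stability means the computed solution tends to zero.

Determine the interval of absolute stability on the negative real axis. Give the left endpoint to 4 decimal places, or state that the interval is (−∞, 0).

On y'=λy, z=hλ:
  y_{n+1} = y_n + z·[6/11·y_n + 5/11·y_{n+1}] ⇒ (1 − 5/11z)y_{n+1} = (1 + 6/11z)y_n
  ⇒ R(z) = (1 + 6/11z)/(1 − 5/11z).

Solve |R(x)|<1 on ℝ⁻.
x=-0.41: |R|=0.6544
R=−1: 1+6/11x = −1+5/11x ⇒ -1/11x=2 ⇒ x=2/(-1/11)=-22.0000
Confirm numerically:
  x=-21.835: |R|=0.99863 <1
  x=-21.609: |R|=0.99672 <1
  x=-19.310: |R|=0.97499 <1
  x=-12.846: |R|=0.87832 <1
  x=-22.505: |R|=1.00409 >1
  x=-22.501: |R|=1.00406 >1
Stable set (-22.0000, 0).

(-22.0000, 0).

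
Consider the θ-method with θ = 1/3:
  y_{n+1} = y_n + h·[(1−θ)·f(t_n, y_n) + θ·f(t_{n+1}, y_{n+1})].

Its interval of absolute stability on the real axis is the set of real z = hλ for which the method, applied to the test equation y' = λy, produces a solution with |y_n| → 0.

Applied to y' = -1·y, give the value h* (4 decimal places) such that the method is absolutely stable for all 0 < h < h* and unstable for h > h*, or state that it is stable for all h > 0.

Set f=λy, z=hλ:
  y_{n+1} = y_n + z·[2/3·y_n + 1/3·y_{n+1}] ⇒ (1 − 1/3z)y_{n+1} = (1 + 2/3z)y_n
  ⇒ R(z) = (1 + 2/3z)/(1 − 1/3z).

Solve |R(x)|<1 on ℝ⁻.
x=-1.45: |R|=0.0225
R=−1: 1+2/3x = −1+1/3x ⇒ -1/3x=2 ⇒ x=2/(-1/3)=-6.0000
Confirm numerically:
  x=-4.830: |R|=0.85057 <1
  x=-4.786: |R|=0.84408 <1
  x=-3.110: |R|=0.52700 <1
  x=-2.556: |R|=0.38013 <1
  x=-6.350: |R|=1.03743 >1
  x=-6.197: |R|=1.02142 >1
Stable set (-6.0000, 0).

(-6.0000,0); λ=-1 ⇒ h* = (6)/1 = 6.0000.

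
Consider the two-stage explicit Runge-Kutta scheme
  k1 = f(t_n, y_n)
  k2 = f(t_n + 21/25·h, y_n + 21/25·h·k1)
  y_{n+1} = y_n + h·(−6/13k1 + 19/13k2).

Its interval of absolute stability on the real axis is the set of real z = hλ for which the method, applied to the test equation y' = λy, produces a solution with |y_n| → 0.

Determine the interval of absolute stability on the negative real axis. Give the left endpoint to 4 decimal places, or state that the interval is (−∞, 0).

(-0.8145, 0).

With y'=λy (z=hλ):
  k1=λy_n ⇒ h·k1=z·y_n;  k2=λ(1+21/25z)y_n ⇒ h·k2=z(1+21/25z)y_n
  y_{n+1}/y_n = 1 − 6/13z + 19/13z(1+21/25z) = 1 + z + 399/325z²
  R(z) = 1 + z + 399/325z².

Find x<0 with |R(x)|<1.
x=-0.38: |R|=0.7973
R=1: x+399/325x²=0 ⇒ x=−325/399=-0.8145; min R=1−1/(4·399/325)=0.7964>−1
Confirm numerically:
  x=-0.665: |R|=0.87792 <1
  x=-0.627: |R|=0.85564 <1
  x=-0.455: |R|=0.79916 <1
  x=-1.029: |R|=1.27093 >1
  x=-1.022: |R|=1.26030 >1
  x=-0.927: |R|=1.12799 >1
So |R|<1 on (-0.8145, 0).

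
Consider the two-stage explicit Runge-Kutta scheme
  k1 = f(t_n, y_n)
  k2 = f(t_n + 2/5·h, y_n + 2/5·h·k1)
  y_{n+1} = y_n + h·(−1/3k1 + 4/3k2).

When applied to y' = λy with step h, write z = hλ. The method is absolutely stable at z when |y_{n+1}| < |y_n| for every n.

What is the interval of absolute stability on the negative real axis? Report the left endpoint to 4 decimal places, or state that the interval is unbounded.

With y'=λy (z=hλ):
  k1=λy_n ⇒ h·k1=z·y_n;  k2=λ(1+2/5z)y_n ⇒ h·k2=z(1+2/5z)y_n
  y_{n+1}/y_n = 1 − 1/3z + 4/3z(1+2/5z) = 1 + z + 8/15z²
  so R(z) = 1 + z + 8/15z².

Find x<0 with |R(x)|<1.
x=-0.34: |R|=0.7217
R=1: x+8/15x²=0 ⇒ x=−15/8=-1.8750; min R=1−1/(4·8/15)=0.5312>−1
Confirm numerically:
  x=-1.589: |R|=0.75762 <1
  x=-1.389: |R|=0.63997 <1
  x=-1.183: |R|=0.56339 <1
  x=-0.927: |R|=0.53131 <1
  x=-2.267: |R|=1.47395 >1
  x=-1.901: |R|=1.02636 >1
Stable set (-1.8750, 0).

(-1.8750, 0).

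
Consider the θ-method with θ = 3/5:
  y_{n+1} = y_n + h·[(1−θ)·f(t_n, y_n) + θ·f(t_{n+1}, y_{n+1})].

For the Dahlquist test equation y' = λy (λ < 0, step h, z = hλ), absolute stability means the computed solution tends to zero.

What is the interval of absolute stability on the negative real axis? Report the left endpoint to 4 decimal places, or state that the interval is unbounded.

On y'=λy, z=hλ:
  y_{n+1} = y_n + z·[2/5·y_n + 3/5·y_{n+1}] ⇒ (1 − 3/5z)y_{n+1} = (1 + 2/5z)y_n
  ⇒ R(z) = (1 + 2/5z)/(1 − 3/5z).

Boundary: |R(x)|=1, x<0.
x=-1.56: |R|=0.1942
x=-2: |R|=0.0909
x=-10: |R|=0.4286
x=-100: |R|=0.6393
θ=3/5≥1/2 ⇒ |1+2/5x|<|1−3/5x| ∀x<0 ⇒ unbounded interval.

(−∞, 0) — no finite endpoint.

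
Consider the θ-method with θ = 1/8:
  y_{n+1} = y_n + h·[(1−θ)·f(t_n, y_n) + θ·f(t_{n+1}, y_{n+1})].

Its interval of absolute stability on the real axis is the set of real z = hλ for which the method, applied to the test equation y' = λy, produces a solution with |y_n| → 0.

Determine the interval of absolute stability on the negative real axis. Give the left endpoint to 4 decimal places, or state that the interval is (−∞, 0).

Test eqn y'=λy, z=hλ:
  y_{n+1} = y_n + z·[7/8·y_n + 1/8·y_{n+1}] ⇒ (1 − 1/8z)y_{n+1} = (1 + 7/8z)y_n
  ⇒ R(z) = (1 + 7/8z)/(1 − 1/8z).

Solve |R(x)|<1 on ℝ⁻.
x=-1.05: |R|=0.0718
R=−1: 1+7/8x = −1+1/8x ⇒ -3/4x=2 ⇒ x=2/(-3/4)=-2.6667
Confirm numerically:
  x=-2.314: |R|=0.79484 <1
  x=-1.530: |R|=0.28437 <1
  x=-1.221: |R|=0.05932 <1
  x=-1.097: |R|=0.03529 <1
  x=-3.046: |R|=1.20605 >1
  x=-2.898: |R|=1.12736 >1
Stable set (-2.6667, 0).

(-2.6667, 0).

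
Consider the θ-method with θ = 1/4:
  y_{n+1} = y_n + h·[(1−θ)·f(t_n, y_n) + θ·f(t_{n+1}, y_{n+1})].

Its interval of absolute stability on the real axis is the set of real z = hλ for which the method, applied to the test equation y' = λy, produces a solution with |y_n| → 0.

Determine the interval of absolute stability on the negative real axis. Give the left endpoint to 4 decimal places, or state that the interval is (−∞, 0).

z∈(-4.0000,0).

Set f=λy, z=hλ:
  y_{n+1} = y_n + z·[3/4·y_n + 1/4·y_{n+1}] ⇒ (1 − 1/4z)y_{n+1} = (1 + 3/4z)y_n
  R(z) = (1 + 3/4z)/(1 − 1/4z).

Find x<0 with |R(x)|<1.
x=-1.78: |R|=0.2318
R=−1: 1+3/4x = −1+1/4x ⇒ -1/2x=2 ⇒ x=2/(-1/2)=-4.0000
Confirm numerically:
  x=-3.040: |R|=0.72727 <1
  x=-2.556: |R|=0.55949 <1
  x=-2.096: |R|=0.37533 <1
  x=-1.781: |R|=0.23231 <1
  x=-4.431: |R|=1.10224 >1
  x=-4.066: |R|=1.01636 >1
So |R|<1 on (-4.0000, 0).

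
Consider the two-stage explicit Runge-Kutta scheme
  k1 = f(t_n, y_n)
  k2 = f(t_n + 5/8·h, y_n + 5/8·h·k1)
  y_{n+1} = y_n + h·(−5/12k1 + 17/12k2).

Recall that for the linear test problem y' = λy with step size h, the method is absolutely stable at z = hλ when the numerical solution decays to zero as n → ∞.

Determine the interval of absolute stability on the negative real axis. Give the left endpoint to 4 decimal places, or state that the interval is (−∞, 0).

Test eqn y'=λy, z=hλ:
  k1=λy_n ⇒ h·k1=z·y_n;  k2=λ(1+5/8z)y_n ⇒ h·k2=z(1+5/8z)y_n
  y_{n+1}/y_n = 1 − 5/12z + 17/12z(1+5/8z) = 1 + z + 85/96z²
  R(z) = 1 + z + 85/96z².

Find x<0 with |R(x)|<1.
x=-0.62: |R|=0.7204
R=1: x+85/96x²=0 ⇒ x=−96/85=-1.1294; min R=1−1/(4·85/96)=0.7176>−1
Confirm numerically:
  x=-1.013: |R|=0.89559 <1
  x=-0.808: |R|=0.77006 <1
  x=-0.710: |R|=0.73634 <1
  x=-1.407: |R|=1.34581 >1
  x=-1.264: |R|=1.15063 >1
Stable set (-1.1294, 0).

(-1.1294, 0).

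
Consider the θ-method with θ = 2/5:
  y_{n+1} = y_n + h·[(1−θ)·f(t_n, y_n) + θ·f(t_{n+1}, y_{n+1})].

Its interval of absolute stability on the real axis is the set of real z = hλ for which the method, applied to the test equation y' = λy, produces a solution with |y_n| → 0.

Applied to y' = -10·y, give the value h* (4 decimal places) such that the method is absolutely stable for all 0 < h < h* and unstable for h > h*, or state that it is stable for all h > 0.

Set f=λy, z=hλ:
  y_{n+1} = y_n + z·[3/5·y_n + 2/5·y_{n+1}] ⇒ (1 − 2/5z)y_{n+1} = (1 + 3/5z)y_n
  R(z) = (1 + 3/5z)/(1 − 2/5z).

Need |R(x)|<1, x<0.
x=-0.43: |R|=0.6331
R=−1: 1+3/5x = −1+2/5x ⇒ -1/5x=2 ⇒ x=2/(-1/5)=-10.0000
Confirm numerically:
  x=-9.427: |R|=0.97598 <1
  x=-7.667: |R|=0.88527 <1
  x=-7.312: |R|=0.86302 <1
  x=-6.909: |R|=0.83574 <1
  x=-10.323: |R|=1.01259 >1
  x=-10.129: |R|=1.00511 >1
  x=-10.052: |R|=1.00207 >1
Interval (-10.0000, 0).

(-10.0000,0); λ=-10 ⇒ h* = (10)/10 = 1.0000.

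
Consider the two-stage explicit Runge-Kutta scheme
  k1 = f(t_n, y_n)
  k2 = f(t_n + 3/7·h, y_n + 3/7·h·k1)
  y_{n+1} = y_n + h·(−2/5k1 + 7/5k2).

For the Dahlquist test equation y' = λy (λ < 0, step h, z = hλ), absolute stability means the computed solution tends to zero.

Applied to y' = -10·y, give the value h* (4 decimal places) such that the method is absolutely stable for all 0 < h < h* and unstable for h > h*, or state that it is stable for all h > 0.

With y'=λy (z=hλ):
  k1=λy_n ⇒ h·k1=z·y_n;  k2=λ(1+3/7z)y_n ⇒ h·k2=z(1+3/7z)y_n
  y_{n+1}/y_n = 1 − 2/5z + 7/5z(1+3/7z) = 1 + z + 3/5z²
  R(z) = 1 + z + 3/5z².

Find x<0 with |R(x)|<1.
x=-1.08: |R|=0.6198
R=1: x+3/5x²=0 ⇒ x=−5/3=-1.6667; min R=1−1/(4·3/5)=0.5833>−1
Confirm numerically:
  x=-1.493: |R|=0.84443 <1
  x=-1.154: |R|=0.64503 <1
  x=-0.760: |R|=0.58656 <1
  x=-1.978: |R|=1.36949 >1
  x=-1.707: |R|=1.04131 >1
  x=-1.698: |R|=1.03192 >1
So |R|<1 on (-1.6667, 0).

(-1.6667,0); λ=-10 ⇒ h* = (5/3)/10 = 0.1667.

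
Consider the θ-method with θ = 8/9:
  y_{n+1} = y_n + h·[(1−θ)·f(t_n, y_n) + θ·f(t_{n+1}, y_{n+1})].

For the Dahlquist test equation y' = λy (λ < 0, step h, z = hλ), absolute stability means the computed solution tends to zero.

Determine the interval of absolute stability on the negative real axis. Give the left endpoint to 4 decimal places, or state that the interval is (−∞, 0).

(−∞, 0) — no finite endpoint.

Test eqn y'=λy, z=hλ:
  y_{n+1} = y_n + z·[1/9·y_n + 8/9·y_{n+1}] ⇒ (1 − 8/9z)y_{n+1} = (1 + 1/9z)y_n
  R(z) = (1 + 1/9z)/(1 − 8/9z).

Find x<0 with |R(x)|<1.
x=-1.31: |R|=0.3948
x=-2: |R|=0.2800
x=-10: |R|=0.0112
x=-100: |R|=0.1125
θ=8/9≥1/2 ⇒ |1+1/9x|<|1−8/9x| ∀x<0 ⇒ stable on all of ℝ⁻.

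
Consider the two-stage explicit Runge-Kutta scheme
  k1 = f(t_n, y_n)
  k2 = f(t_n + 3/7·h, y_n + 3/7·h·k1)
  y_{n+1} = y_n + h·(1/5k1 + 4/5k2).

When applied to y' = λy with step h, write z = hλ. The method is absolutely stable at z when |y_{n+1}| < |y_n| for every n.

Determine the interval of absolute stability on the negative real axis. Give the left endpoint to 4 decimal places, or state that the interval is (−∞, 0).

z∈(-2.9167,0).

Set f=λy, z=hλ:
  k1=λy_n ⇒ h·k1=z·y_n;  k2=λ(1+3/7z)y_n ⇒ h·k2=z(1+3/7z)y_n
  y_{n+1}/y_n = 1 + 1/5z + 4/5z(1+3/7z) = 1 + z + 12/35z²
  so R(z) = 1 + z + 12/35z².

Solve |R(x)|<1 on ℝ⁻.
x=-0.62: |R|=0.5118
R=1: x+12/35x²=0 ⇒ x=−35/12=-2.9167; min R=1−1/(4·12/35)=0.2708>−1
Confirm numerically:
  x=-2.289: |R|=0.50741 <1
  x=-1.643: |R|=0.28253 <1
  x=-1.338: |R|=0.27580 <1
  x=-3.427: |R|=1.59963 >1
  x=-3.308: |R|=1.44384 >1
  x=-3.209: |R|=1.32163 >1
Stable set (-2.9167, 0).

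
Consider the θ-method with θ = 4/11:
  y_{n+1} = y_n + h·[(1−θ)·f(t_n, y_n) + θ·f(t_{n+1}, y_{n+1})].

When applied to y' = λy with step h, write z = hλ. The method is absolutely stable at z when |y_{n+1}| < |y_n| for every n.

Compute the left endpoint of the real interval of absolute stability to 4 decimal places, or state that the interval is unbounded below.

z* = -7.3333.

On y'=λy, z=hλ:
  y_{n+1} = y_n + z·[7/11·y_n + 4/11·y_{n+1}] ⇒ (1 − 4/11z)y_{n+1} = (1 + 7/11z)y_n
  R(z) = (1 + 7/11z)/(1 − 4/11z).

Solve |R(x)|<1 on ℝ⁻.
x=-1.27: |R|=0.1312
R=−1: 1+7/11x = −1+4/11x ⇒ -3/11x=2 ⇒ x=2/(-3/11)=-7.3333
Confirm numerically:
  x=-5.179: |R|=0.79622 <1
  x=-4.327: |R|=0.68140 <1
  x=-3.902: |R|=0.61312 <1
  x=-7.804: |R|=1.03345 >1
  x=-7.605: |R|=1.01968 >1
So |R|<1 on (-7.3333, 0).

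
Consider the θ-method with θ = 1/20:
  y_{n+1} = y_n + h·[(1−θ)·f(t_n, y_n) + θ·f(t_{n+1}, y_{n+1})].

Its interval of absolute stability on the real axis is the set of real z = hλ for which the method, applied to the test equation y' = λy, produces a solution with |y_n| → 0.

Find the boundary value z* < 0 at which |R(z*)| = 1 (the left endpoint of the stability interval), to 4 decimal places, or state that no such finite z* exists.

Set f=λy, z=hλ:
  y_{n+1} = y_n + z·[19/20·y_n + 1/20·y_{n+1}] ⇒ (1 − 1/20z)y_{n+1} = (1 + 19/20z)y_n
  Hence R(z) = (1 + 19/20z)/(1 − 1/20z).

Solve |R(x)|<1 on ℝ⁻.
x=-1.69: |R|=0.5583
R=−1: 1+19/20x = −1+1/20x ⇒ -9/10x=2 ⇒ x=2/(-9/10)=-2.2222
Confirm numerically:
  x=-2.088: |R|=0.89062 <1
  x=-1.812: |R|=0.66147 <1
  x=-1.247: |R|=0.17381 <1
  x=-1.041: |R|=0.01050 <1
  x=-2.668: |R|=1.35398 >1
  x=-2.583: |R|=1.28756 >1
  x=-2.285: |R|=1.05071 >1
So |R|<1 on (-2.2222, 0).

left endpoint -2.2222.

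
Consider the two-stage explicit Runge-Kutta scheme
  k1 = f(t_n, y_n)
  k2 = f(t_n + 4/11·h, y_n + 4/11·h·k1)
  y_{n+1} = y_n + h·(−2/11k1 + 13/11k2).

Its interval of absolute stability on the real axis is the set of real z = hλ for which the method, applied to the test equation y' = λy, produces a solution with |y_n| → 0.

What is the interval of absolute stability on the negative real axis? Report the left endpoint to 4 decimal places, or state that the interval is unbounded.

With y'=λy (z=hλ):
  k1=λy_n ⇒ h·k1=z·y_n;  k2=λ(1+4/11z)y_n ⇒ h·k2=z(1+4/11z)y_n
  y_{n+1}/y_n = 1 − 2/11z + 13/11z(1+4/11z) = 1 + z + 52/121z²
  so R(z) = 1 + z + 52/121z².

Solve |R(x)|<1 on ℝ⁻.
x=-0.39: |R|=0.6754
R=1: x+52/121x²=0 ⇒ x=−121/52=-2.3269; min R=1−1/(4·52/121)=0.4183>−1
Confirm numerically:
  x=-1.450: |R|=0.45355 <1
  x=-1.338: |R|=0.43136 <1
  x=-1.120: |R|=0.41908 <1
  x=-2.902: |R|=1.71720 >1
  x=-2.862: |R|=1.65812 >1
  x=-2.590: |R|=1.29282 >1
Stable set (-2.3269, 0).

(-2.3269, 0).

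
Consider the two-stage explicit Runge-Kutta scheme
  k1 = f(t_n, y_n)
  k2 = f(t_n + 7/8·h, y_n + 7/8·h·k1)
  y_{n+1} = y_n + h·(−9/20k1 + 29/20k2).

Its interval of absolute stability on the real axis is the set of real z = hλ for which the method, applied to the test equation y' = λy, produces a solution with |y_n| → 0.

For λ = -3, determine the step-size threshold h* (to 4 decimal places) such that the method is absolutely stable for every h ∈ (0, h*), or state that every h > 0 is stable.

With y'=λy (z=hλ):
  k1=λy_n ⇒ h·k1=z·y_n;  k2=λ(1+7/8z)y_n ⇒ h·k2=z(1+7/8z)y_n
  y_{n+1}/y_n = 1 − 9/20z + 29/20z(1+7/8z) = 1 + z + 203/160z²
  R(z) = 1 + z + 203/160z².

Boundary: |R(x)|=1, x<0.
x=-0.34: |R|=0.8067
R=1: x+203/160x²=0 ⇒ x=−160/203=-0.7882; min R=1−1/(4·203/160)=0.8030>−1
Confirm numerically:
  x=-0.766: |R|=0.97845 <1
  x=-0.650: |R|=0.88605 <1
  x=-0.435: |R|=0.80508 <1
  x=-1.298: |R|=1.83960 >1
  x=-1.049: |R|=1.34713 >1
Stable set (-0.7882, 0).

(-0.7882,0); λ=-3 ⇒ h* = (160/203)/3 = 0.2627.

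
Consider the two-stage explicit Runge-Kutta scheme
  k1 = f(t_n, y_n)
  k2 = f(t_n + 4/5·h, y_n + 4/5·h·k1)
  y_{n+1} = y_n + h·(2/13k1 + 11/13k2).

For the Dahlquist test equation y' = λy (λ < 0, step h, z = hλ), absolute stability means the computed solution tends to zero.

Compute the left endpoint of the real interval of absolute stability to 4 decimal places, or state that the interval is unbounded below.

left endpoint -1.4773.

With y'=λy (z=hλ):
  k1=λy_n ⇒ h·k1=z·y_n;  k2=λ(1+4/5z)y_n ⇒ h·k2=z(1+4/5z)y_n
  y_{n+1}/y_n = 1 + 2/13z + 11/13z(1+4/5z) = 1 + z + 44/65z²
  R(z) = 1 + z + 44/65z².

Need |R(x)|<1, x<0.
x=-0.79: |R|=0.6325
R=1: x+44/65x²=0 ⇒ x=−65/44=-1.4773; min R=1−1/(4·44/65)=0.6307>−1
Confirm numerically:
  x=-1.256: |R|=0.81187 <1
  x=-0.959: |R|=0.66355 <1
  x=-0.746: |R|=0.63072 <1
  x=-0.627: |R|=0.63912 <1
  x=-1.970: |R|=1.65707 >1
  x=-1.829: |R|=1.43547 >1
  x=-1.621: |R|=1.15771 >1
So |R|<1 on (-1.4773, 0).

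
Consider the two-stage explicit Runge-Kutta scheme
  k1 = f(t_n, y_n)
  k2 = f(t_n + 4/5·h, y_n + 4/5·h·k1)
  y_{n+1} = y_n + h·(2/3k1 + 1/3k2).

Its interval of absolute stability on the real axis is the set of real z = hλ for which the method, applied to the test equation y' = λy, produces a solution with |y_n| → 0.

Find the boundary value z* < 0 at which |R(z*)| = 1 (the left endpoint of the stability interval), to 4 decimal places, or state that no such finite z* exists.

Test eqn y'=λy, z=hλ:
  k1=λy_n ⇒ h·k1=z·y_n;  k2=λ(1+4/5z)y_n ⇒ h·k2=z(1+4/5z)y_n
  y_{n+1}/y_n = 1 + 2/3z + 1/3z(1+4/5z) = 1 + z + 4/15z²
  R(z) = 1 + z + 4/15z².

Boundary: |R(x)|=1, x<0.
x=-1.42: |R|=0.1177
R=1: x+4/15x²=0 ⇒ x=−15/4=-3.7500; min R=1−1/(4·4/15)=0.0625>−1
Confirm numerically:
  x=-3.318: |R|=0.61777 <1
  x=-2.779: |R|=0.28042 <1
  x=-2.333: |R|=0.11844 <1
  x=-4.203: |R|=1.50772 >1
  x=-4.031: |R|=1.30206 >1
Interval (-3.7500, 0).

left endpoint -3.7500.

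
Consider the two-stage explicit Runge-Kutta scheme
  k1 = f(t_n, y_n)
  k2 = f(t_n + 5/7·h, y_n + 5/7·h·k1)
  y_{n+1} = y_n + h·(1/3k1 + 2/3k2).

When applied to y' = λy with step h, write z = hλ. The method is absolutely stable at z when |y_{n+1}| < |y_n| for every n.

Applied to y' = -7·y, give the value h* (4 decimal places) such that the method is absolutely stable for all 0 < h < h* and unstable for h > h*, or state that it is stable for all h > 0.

(-2.1000,0); λ=-7 ⇒ h* = (21/10)/7 = 0.3000.

With y'=λy (z=hλ):
  k1=λy_n ⇒ h·k1=z·y_n;  k2=λ(1+5/7z)y_n ⇒ h·k2=z(1+5/7z)y_n
  y_{n+1}/y_n = 1 + 1/3z + 2/3z(1+5/7z) = 1 + z + 10/21z²
  Hence R(z) = 1 + z + 10/21z².

Solve |R(x)|<1 on ℝ⁻.
x=-1.3: |R|=0.5048
R=1: x+10/21x²=0 ⇒ x=−21/10=-2.1000; min R=1−1/(4·10/21)=0.4750>−1
Confirm numerically:
  x=-1.634: |R|=0.63741 <1
  x=-1.581: |R|=0.60927 <1
  x=-1.535: |R|=0.58701 <1
  x=-0.862: |R|=0.49183 <1
  x=-2.656: |R|=1.70321 >1
  x=-2.376: |R|=1.31227 >1
  x=-2.125: |R|=1.02530 >1
So |R|<1 on (-2.1000, 0).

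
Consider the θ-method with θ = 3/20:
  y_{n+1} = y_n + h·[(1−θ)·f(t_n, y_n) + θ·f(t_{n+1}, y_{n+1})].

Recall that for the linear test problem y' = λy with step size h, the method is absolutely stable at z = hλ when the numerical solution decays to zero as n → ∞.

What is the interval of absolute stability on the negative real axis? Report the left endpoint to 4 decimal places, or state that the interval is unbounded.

(-2.8571, 0).

Set f=λy, z=hλ:
  y_{n+1} = y_n + z·[17/20·y_n + 3/20·y_{n+1}] ⇒ (1 − 3/20z)y_{n+1} = (1 + 17/20z)y_n
  so R(z) = (1 + 17/20z)/(1 − 3/20z).

Find x<0 with |R(x)|<1.
x=-0.85: |R|=0.2461
R=−1: 1+17/20x = −1+3/20x ⇒ -7/10x=2 ⇒ x=2/(-7/10)=-2.8571
Confirm numerically:
  x=-2.705: |R|=0.92424 <1
  x=-2.227: |R|=0.66935 <1
  x=-1.757: |R|=0.39053 <1
  x=-3.380: |R|=1.24287 >1
  x=-3.196: |R|=1.16034 >1
Stable set (-2.8571, 0).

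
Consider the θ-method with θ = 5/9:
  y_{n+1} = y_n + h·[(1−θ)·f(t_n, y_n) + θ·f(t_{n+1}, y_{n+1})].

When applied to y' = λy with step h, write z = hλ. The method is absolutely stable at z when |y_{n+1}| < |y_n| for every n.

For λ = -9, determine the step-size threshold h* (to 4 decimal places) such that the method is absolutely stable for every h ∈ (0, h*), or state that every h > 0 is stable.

On y'=λy, z=hλ:
  y_{n+1} = y_n + z·[4/9·y_n + 5/9·y_{n+1}] ⇒ (1 − 5/9z)y_{n+1} = (1 + 4/9z)y_n
  ⇒ R(z) = (1 + 4/9z)/(1 − 5/9z).

Need |R(x)|<1, x<0.
x=-1.8: |R|=0.1000
x=-2: |R|=0.0526
x=-10: |R|=0.5254
x=-100: |R|=0.7682
θ=5/9≥1/2 ⇒ |1+4/9x|<|1−5/9x| ∀x<0 ⇒ unbounded interval.

interval (−∞, 0). Any h>0 works for λ=-9.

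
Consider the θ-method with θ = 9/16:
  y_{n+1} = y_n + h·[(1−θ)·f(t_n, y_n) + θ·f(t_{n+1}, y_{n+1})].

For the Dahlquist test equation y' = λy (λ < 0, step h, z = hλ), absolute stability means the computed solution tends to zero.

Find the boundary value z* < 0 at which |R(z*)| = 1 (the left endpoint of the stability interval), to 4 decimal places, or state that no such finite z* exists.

Set f=λy, z=hλ:
  y_{n+1} = y_n + z·[7/16·y_n + 9/16·y_{n+1}] ⇒ (1 − 9/16z)y_{n+1} = (1 + 7/16z)y_n
  ⇒ R(z) = (1 + 7/16z)/(1 − 9/16z).

Need |R(x)|<1, x<0.
x=-0.47: |R|=0.6283
x=-2: |R|=0.0588
x=-10: |R|=0.5094
x=-100: |R|=0.7467
θ=9/16≥1/2 ⇒ |1+7/16x|<|1−9/16x| ∀x<0 ⇒ stable on all of ℝ⁻.

(−∞, 0) — no finite endpoint.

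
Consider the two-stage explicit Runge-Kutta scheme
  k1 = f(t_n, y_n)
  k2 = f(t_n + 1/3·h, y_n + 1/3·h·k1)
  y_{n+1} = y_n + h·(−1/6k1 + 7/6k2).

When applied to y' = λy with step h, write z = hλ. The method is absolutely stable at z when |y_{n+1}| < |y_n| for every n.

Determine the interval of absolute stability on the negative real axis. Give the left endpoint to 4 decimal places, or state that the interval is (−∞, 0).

With y'=λy (z=hλ):
  k1=λy_n ⇒ h·k1=z·y_n;  k2=λ(1+1/3z)y_n ⇒ h·k2=z(1+1/3z)y_n
  y_{n+1}/y_n = 1 − 1/6z + 7/6z(1+1/3z) = 1 + z + 7/18z²
  R(z) = 1 + z + 7/18z².

Boundary: |R(x)|=1, x<0.
x=-0.5: |R|=0.5972
R=1: x+7/18x²=0 ⇒ x=−18/7=-2.5714; min R=1−1/(4·7/18)=0.3571>−1
Confirm numerically:
  x=-2.279: |R|=0.74083 <1
  x=-2.262: |R|=0.72781 <1
  x=-2.015: |R|=0.56398 <1
  x=-1.594: |R|=0.39410 <1
  x=-2.930: |R|=1.40857 >1
  x=-2.714: |R|=1.15048 >1
  x=-2.682: |R|=1.11533 >1
So |R|<1 on (-2.5714, 0).

(-2.5714, 0).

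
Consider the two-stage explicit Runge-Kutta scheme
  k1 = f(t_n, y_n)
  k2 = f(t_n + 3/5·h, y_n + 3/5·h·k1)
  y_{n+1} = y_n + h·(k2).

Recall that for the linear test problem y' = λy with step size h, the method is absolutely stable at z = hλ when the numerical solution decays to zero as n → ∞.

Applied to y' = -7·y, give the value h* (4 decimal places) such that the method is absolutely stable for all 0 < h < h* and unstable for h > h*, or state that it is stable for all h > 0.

Test eqn y'=λy, z=hλ:
  k1=λy_n ⇒ h·k1=z·y_n;  k2=λ(1+3/5z)y_n ⇒ h·k2=z(1+3/5z)y_n
  y_{n+1}/y_n = 1 + z(1+3/5z) = 1 + z + 3/5z²
  ⇒ R(z) = 1 + z + 3/5z².

Solve |R(x)|<1 on ℝ⁻.
x=-1.73: |R|=1.0657
R=1: x+3/5x²=0 ⇒ x=−5/3=-1.6667; min R=1−1/(4·3/5)=0.5833>−1
Confirm numerically:
  x=-1.597: |R|=0.93325 <1
  x=-1.300: |R|=0.71400 <1
  x=-0.875: |R|=0.58438 <1
  x=-0.730: |R|=0.58974 <1
  x=-2.077: |R|=1.51136 >1
  x=-1.979: |R|=1.37086 >1
Interval (-1.6667, 0).

(-1.6667,0); λ=-7 ⇒ h* = (5/3)/7 = 0.2381.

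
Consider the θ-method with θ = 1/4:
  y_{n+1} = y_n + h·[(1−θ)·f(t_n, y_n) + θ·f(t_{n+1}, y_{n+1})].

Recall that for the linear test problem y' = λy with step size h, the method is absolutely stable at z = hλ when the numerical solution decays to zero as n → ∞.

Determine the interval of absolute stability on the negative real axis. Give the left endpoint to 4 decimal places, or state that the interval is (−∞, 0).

On y'=λy, z=hλ:
  y_{n+1} = y_n + z·[3/4·y_n + 1/4·y_{n+1}] ⇒ (1 − 1/4z)y_{n+1} = (1 + 3/4z)y_n
  R(z) = (1 + 3/4z)/(1 − 1/4z).

Solve |R(x)|<1 on ℝ⁻.
x=-0.82: |R|=0.3195
R=−1: 1+3/4x = −1+1/4x ⇒ -1/2x=2 ⇒ x=2/(-1/2)=-4.0000
Confirm numerically:
  x=-2.940: |R|=0.69452 <1
  x=-2.724: |R|=0.62046 <1
  x=-2.662: |R|=0.59832 <1
  x=-2.584: |R|=0.56987 <1
  x=-4.409: |R|=1.09728 >1
  x=-4.203: |R|=1.04949 >1
  x=-4.030: |R|=1.00747 >1
Stable set (-4.0000, 0).

z∈(-4.0000,0).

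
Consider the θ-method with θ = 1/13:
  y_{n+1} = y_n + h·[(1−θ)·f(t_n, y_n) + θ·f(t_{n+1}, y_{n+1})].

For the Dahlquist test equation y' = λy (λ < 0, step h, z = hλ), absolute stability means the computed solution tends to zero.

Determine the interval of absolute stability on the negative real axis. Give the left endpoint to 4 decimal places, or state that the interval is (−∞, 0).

Set f=λy, z=hλ:
  y_{n+1} = y_n + z·[12/13·y_n + 1/13·y_{n+1}] ⇒ (1 − 1/13z)y_{n+1} = (1 + 12/13z)y_n
  ⇒ R(z) = (1 + 12/13z)/(1 − 1/13z).

Solve |R(x)|<1 on ℝ⁻.
x=-0.41: |R|=0.6025
R=−1: 1+12/13x = −1+1/13x ⇒ -11/13x=2 ⇒ x=2/(-11/13)=-2.3636
Confirm numerically:
  x=-1.981: |R|=0.71904 <1
  x=-1.625: |R|=0.44444 <1
  x=-1.545: |R|=0.38089 <1
  x=-1.145: |R|=0.05232 <1
  x=-2.898: |R|=1.36973 >1
  x=-2.601: |R|=1.16736 >1
So |R|<1 on (-2.3636, 0).

(-2.3636, 0).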